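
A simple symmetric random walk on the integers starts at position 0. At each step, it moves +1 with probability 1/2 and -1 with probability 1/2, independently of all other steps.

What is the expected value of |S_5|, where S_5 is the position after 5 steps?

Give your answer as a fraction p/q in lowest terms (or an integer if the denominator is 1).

Answer: 15/8

Derivation:
S_5 takes values m ≡ 1 (mod 2) with |m| ≤ 5; P(S_5=m) = C(5,(5+m)/2)/2^5.
Total paths: 2^5 = 32
Distribution: P(S=-5)=1/32, P(S=-3)=5/32, P(S=-1)=10/32, P(S=1)=10/32, P(S=3)=5/32, P(S=5)=1/32
E[|S_5|] = Σ_m |m|·P(S_5=m) = 60/32 = 15/8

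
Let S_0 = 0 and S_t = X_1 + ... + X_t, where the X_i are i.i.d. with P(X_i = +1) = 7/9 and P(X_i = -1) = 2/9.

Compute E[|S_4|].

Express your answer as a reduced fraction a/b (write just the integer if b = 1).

S_4 takes values m ≡ 0 (mod 2) with |m| ≤ 4; P(S_4=m) = C(4,(4+m)/2) · (7/9)^((4+m)/2) · (2/9)^((4-m)/2).
Distribution: P(S=-4)=16/6561, P(S=-2)=224/6561, P(S=0)=392/2187, P(S=2)=2744/6561, P(S=4)=2401/6561
E[|S_4|] = Σ_m |m|·P(S_4=m) = 15604/6561

Answer: 15604/6561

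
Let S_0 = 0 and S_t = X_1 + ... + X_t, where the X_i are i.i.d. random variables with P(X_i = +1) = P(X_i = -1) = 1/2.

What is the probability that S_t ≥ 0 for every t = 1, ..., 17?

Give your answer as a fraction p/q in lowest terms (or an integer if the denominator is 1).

Answer: 12155/65536

Derivation:
Let f(t,s) = #length-t paths at position s with S_1..S_t all ≥ 0.
f(t,s) = f(t-1,s-1) + f(t-1,s+1) for s ≥ 0; f(t,s) = 0 for s < 0.
t=0: f(0,0)=1
t=1: f(1,1)=1
t=2: f(2,0)=1 f(2,2)=1
t=3: f(3,1)=2 f(3,3)=1
t=4: f(4,0)=2 f(4,2)=3 f(4,4)=1
t=5: f(5,1)=5 f(5,3)=4 f(5,5)=1
t=6: f(6,0)=5 f(6,2)=9 f(6,4)=5 f(6,6)=1
t=7: f(7,1)=14 f(7,3)=14 f(7,5)=6 f(7,7)=1
t=8: f(8,0)=14 f(8,2)=28 f(8,4)=20 f(8,6)=7 f(8,8)=1
t=9: f(9,1)=42 f(9,3)=48 f(9,5)=27 f(9,7)=8 f(9,9)=1
t=10: f(10,0)=42 f(10,2)=90 f(10,4)=75 f(10,6)=35 f(10,8)=9 f(10,10)=1
t=11: f(11,1)=132 f(11,3)=165 f(11,5)=110 f(11,7)=44 f(11,9)=10 f(11,11)=1
t=12: f(12,0)=132 f(12,2)=297 f(12,4)=275 f(12,6)=154 f(12,8)=54 f(12,10)=11 f(12,12)=1
t=13: f(13,1)=429 f(13,3)=572 f(13,5)=429 f(13,7)=208 f(13,9)=65 f(13,11)=12 f(13,13)=1
t=14: f(14,0)=429 f(14,2)=1001 f(14,4)=1001 f(14,6)=637 f(14,8)=273 f(14,10)=77 f(14,12)=13 f(14,14)=1
t=15: f(15,1)=1430 f(15,3)=2002 f(15,5)=1638 f(15,7)=910 f(15,9)=350 f(15,11)=90 f(15,13)=14 f(15,15)=1
t=16: f(16,0)=1430 f(16,2)=3432 f(16,4)=3640 f(16,6)=2548 f(16,8)=1260 f(16,10)=440 f(16,12)=104 f(16,14)=15 f(16,16)=1
t=17: f(17,1)=4862 f(17,3)=7072 f(17,5)=6188 f(17,7)=3808 f(17,9)=1700 f(17,11)=544 f(17,13)=119 f(17,15)=16 f(17,17)=1
Σ_s f(17,s) = 24310
P = 24310/131072 = 12155/65536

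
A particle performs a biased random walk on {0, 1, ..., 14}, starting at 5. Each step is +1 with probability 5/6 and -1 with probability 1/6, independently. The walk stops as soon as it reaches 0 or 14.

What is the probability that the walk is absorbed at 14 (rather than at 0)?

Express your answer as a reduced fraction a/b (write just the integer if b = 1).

Biased walk: p = 5/6, q = 1/6, r = q/p = 1/5
Gambler's ruin: P(hit 14 before 0 | start at 5) = (1 - r^a)/(1 - r^N)
r^5 = 1/3125; r^14 = 1/6103515625
P = (1 - 1/3125) / (1 - 1/6103515625) = 3124/3125 / 6103515624/6103515625 = 1525390625/1525878906

Answer: 1525390625/1525878906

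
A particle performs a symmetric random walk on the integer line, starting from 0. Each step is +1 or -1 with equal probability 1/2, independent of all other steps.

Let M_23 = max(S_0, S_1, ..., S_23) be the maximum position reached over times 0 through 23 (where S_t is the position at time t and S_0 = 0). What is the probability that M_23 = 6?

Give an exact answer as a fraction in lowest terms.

Answer: 245157/4194304

Derivation:
Let M_23 = max(S_0,...,S_23). Use the reflection principle: for j ≥ 1, #{paths with M_23 ≥ j} = #{S_23 ≥ j} + #{S_23 ≥ j+1}.
By reflection, #{M_23 ≥ 6} = #{S_23 ≥ 6} + #{S_23 ≥ 7} = 880970 + 880970 = 1761940.
#{M_23 ≥ 7} = #{S_23 ≥ 7} + #{S_23 ≥ 8} = 880970 + 390656 = 1271626.
#{M_23 = 6} = 1761940 - 1271626 = 490314.
P(M_23 = 6) = 490314/8388608 = 245157/4194304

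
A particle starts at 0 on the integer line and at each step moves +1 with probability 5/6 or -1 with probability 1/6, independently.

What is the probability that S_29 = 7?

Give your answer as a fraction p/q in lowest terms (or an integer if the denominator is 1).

To reach position 7 after 29 steps: need 18 steps of +1 and 11 steps of -1.
Number of such sequences: C(29,18) = 34597290
Each has probability (5/6)^18 · (1/6)^11 = 3814697265625/36845653286788892983296
P = 34597290 · 3814697265625/36845653286788892983296 = 21996364593505859375/6140942214464815497216

Answer: 21996364593505859375/6140942214464815497216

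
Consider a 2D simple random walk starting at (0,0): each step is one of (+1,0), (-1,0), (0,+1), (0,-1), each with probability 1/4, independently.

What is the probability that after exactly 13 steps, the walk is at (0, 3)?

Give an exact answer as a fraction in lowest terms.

Let h be the number of horizontal steps (so 13-h are vertical). To end at (0,3) need (h+0)/2 right-steps and ((13-h)+3)/2 up-steps.
Sum over h with 0 ≤ h ≤ 10, h ≡ 0 (mod 2), 13-h ≡ 1 (mod 2):
h=0: C(13,0)·C(0,0)·C(13,8) = 1·1·1287 = 1287
h=2: C(13,2)·C(2,1)·C(11,7) = 78·2·330 = 51480
h=4: C(13,4)·C(4,2)·C(9,6) = 715·6·84 = 360360
h=6: C(13,6)·C(6,3)·C(7,5) = 1716·20·21 = 720720
h=8: C(13,8)·C(8,4)·C(5,4) = 1287·70·5 = 450450
h=10: C(13,10)·C(10,5)·C(3,3) = 286·252·1 = 72072
Total favorable: 1656369
Total paths: 4^13 = 67108864
P = 1656369/67108864 = 1656369/67108864

Answer: 1656369/67108864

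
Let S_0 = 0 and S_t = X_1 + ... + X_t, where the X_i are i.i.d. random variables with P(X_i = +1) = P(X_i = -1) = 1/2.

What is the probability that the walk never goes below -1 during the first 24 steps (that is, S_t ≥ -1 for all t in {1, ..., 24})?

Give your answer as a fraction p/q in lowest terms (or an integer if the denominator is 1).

Let f(t,s) = #length-t paths at position s with S_1..S_t all ≥ -1.
f(t,s) = f(t-1,s-1) + f(t-1,s+1) for s ≥ -1; f(t,s) = 0 for s < -1.
t=0: f(0,0)=1
t=1: f(1,-1)=1 f(1,1)=1
t=2: f(2,0)=2 f(2,2)=1
t=3: f(3,-1)=2 f(3,1)=3 f(3,3)=1
t=4: f(4,0)=5 f(4,2)=4 f(4,4)=1
t=5: f(5,-1)=5 f(5,1)=9 f(5,3)=5 f(5,5)=1
t=6: f(6,0)=14 f(6,2)=14 f(6,4)=6 f(6,6)=1
t=7: f(7,-1)=14 f(7,1)=28 f(7,3)=20 f(7,5)=7 f(7,7)=1
t=8: f(8,0)=42 f(8,2)=48 f(8,4)=27 f(8,6)=8 f(8,8)=1
t=9: f(9,-1)=42 f(9,1)=90 f(9,3)=75 f(9,5)=35 f(9,7)=9 f(9,9)=1
t=10: f(10,0)=132 f(10,2)=165 f(10,4)=110 f(10,6)=44 f(10,8)=10 f(10,10)=1
t=11: f(11,-1)=132 f(11,1)=297 f(11,3)=275 f(11,5)=154 f(11,7)=54 f(11,9)=11 f(11,11)=1
t=12: f(12,0)=429 f(12,2)=572 f(12,4)=429 f(12,6)=208 f(12,8)=65 f(12,10)=12 f(12,12)=1
t=13: f(13,-1)=429 f(13,1)=1001 f(13,3)=1001 f(13,5)=637 f(13,7)=273 f(13,9)=77 f(13,11)=13 f(13,13)=1
t=14: f(14,0)=1430 f(14,2)=2002 f(14,4)=1638 f(14,6)=910 f(14,8)=350 f(14,10)=90 f(14,12)=14 f(14,14)=1
t=15: f(15,-1)=1430 f(15,1)=3432 f(15,3)=3640 f(15,5)=2548 f(15,7)=1260 f(15,9)=440 f(15,11)=104 f(15,13)=15 f(15,15)=1
t=16: f(16,0)=4862 f(16,2)=7072 f(16,4)=6188 f(16,6)=3808 f(16,8)=1700 f(16,10)=544 f(16,12)=119 f(16,14)=16 f(16,16)=1
t=17: f(17,-1)=4862 f(17,1)=11934 f(17,3)=13260 f(17,5)=9996 f(17,7)=5508 f(17,9)=2244 f(17,11)=663 f(17,13)=135 f(17,15)=17 f(17,17)=1
t=18: f(18,0)=16796 f(18,2)=25194 f(18,4)=23256 f(18,6)=15504 f(18,8)=7752 f(18,10)=2907 f(18,12)=798 f(18,14)=152 f(18,16)=18 f(18,18)=1
t=19: f(19,-1)=16796 f(19,1)=41990 f(19,3)=48450 f(19,5)=38760 f(19,7)=23256 f(19,9)=10659 f(19,11)=3705 f(19,13)=950 f(19,15)=170 f(19,17)=19 f(19,19)=1
t=20: f(20,0)=58786 f(20,2)=90440 f(20,4)=87210 f(20,6)=62016 f(20,8)=33915 f(20,10)=14364 f(20,12)=4655 f(20,14)=1120 f(20,16)=189 f(20,18)=20 f(20,20)=1
t=21: f(21,-1)=58786 f(21,1)=149226 f(21,3)=177650 f(21,5)=149226 f(21,7)=95931 f(21,9)=48279 f(21,11)=19019 f(21,13)=5775 f(21,15)=1309 f(21,17)=209 f(21,19)=21 f(21,21)=1
t=22: f(22,0)=208012 f(22,2)=326876 f(22,4)=326876 f(22,6)=245157 f(22,8)=144210 f(22,10)=67298 f(22,12)=24794 f(22,14)=7084 f(22,16)=1518 f(22,18)=230 f(22,20)=22 f(22,22)=1
t=23: f(23,-1)=208012 f(23,1)=534888 f(23,3)=653752 f(23,5)=572033 f(23,7)=389367 f(23,9)=211508 f(23,11)=92092 f(23,13)=31878 f(23,15)=8602 f(23,17)=1748 f(23,19)=252 f(23,21)=23 f(23,23)=1
t=24: f(24,0)=742900 f(24,2)=1188640 f(24,4)=1225785 f(24,6)=961400 f(24,8)=600875 f(24,10)=303600 f(24,12)=123970 f(24,14)=40480 f(24,16)=10350 f(24,18)=2000 f(24,20)=275 f(24,22)=24 f(24,24)=1
Σ_s f(24,s) = 5200300
P = 5200300/16777216 = 1300075/4194304

Answer: 1300075/4194304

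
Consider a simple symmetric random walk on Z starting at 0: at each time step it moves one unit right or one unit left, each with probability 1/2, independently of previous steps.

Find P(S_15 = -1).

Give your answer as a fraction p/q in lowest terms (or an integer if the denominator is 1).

Answer: 6435/32768

Derivation:
To reach position -1 after 15 steps: need 7 steps of +1 and 8 of -1.
Favorable paths: C(15,7) = 6435
Total paths: 2^15 = 32768
P = 6435/32768 = 6435/32768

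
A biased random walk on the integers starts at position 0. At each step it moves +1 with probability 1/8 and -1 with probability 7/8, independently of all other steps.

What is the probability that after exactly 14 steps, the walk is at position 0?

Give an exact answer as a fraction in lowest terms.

To reach position 0 after 14 steps: need 7 steps of +1 and 7 steps of -1.
Number of such sequences: C(14,7) = 3432
Each has probability (1/8)^7 · (7/8)^7 = 823543/4398046511104
P = 3432 · 823543/4398046511104 = 353299947/549755813888

Answer: 353299947/549755813888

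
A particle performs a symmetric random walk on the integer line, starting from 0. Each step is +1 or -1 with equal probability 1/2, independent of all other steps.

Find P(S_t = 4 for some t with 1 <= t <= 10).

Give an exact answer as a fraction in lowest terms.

Answer: 29/128

Derivation:
Count via complement. Let g(t,s) = #length-t paths at position s with S_1..S_t all ≠ 4.
g(t,s) = g(t-1,s-1) + g(t-1,s+1) for s ≠ 4; g(t,4) = 0.
t=0: g(0,0)=1
t=1: g(1,-1)=1 g(1,1)=1
t=2: g(2,-2)=1 g(2,0)=2 g(2,2)=1
t=3: g(3,-3)=1 g(3,-1)=3 g(3,1)=3 g(3,3)=1
t=4: g(4,-4)=1 g(4,-2)=4 g(4,0)=6 g(4,2)=4
t=5: g(5,-5)=1 g(5,-3)=5 g(5,-1)=10 g(5,1)=10 g(5,3)=4
t=6: g(6,-6)=1 g(6,-4)=6 g(6,-2)=15 g(6,0)=20 g(6,2)=14
t=7: g(7,-7)=1 g(7,-5)=7 g(7,-3)=21 g(7,-1)=35 g(7,1)=34 g(7,3)=14
t=8: g(8,-8)=1 g(8,-6)=8 g(8,-4)=28 g(8,-2)=56 g(8,0)=69 g(8,2)=48
t=9: g(9,-9)=1 g(9,-7)=9 g(9,-5)=36 g(9,-3)=84 g(9,-1)=125 g(9,1)=117 g(9,3)=48
t=10: g(10,-10)=1 g(10,-8)=10 g(10,-6)=45 g(10,-4)=120 g(10,-2)=209 g(10,0)=242 g(10,2)=165
Paths never hitting 4: Σ_s g(10,s) = 792
Paths hitting 4: 2^10 - 792 = 232
P = 232/1024 = 29/128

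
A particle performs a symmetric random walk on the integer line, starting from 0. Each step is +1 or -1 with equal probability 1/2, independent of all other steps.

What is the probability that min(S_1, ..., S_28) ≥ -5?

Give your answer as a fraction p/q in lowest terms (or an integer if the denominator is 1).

Let f(t,s) = #length-t paths at position s with S_1..S_t all ≥ -5.
f(t,s) = f(t-1,s-1) + f(t-1,s+1) for s ≥ -5; f(t,s) = 0 for s < -5.
t=0: f(0,0)=1
t=1: f(1,-1)=1 f(1,1)=1
t=2: f(2,-2)=1 f(2,0)=2 f(2,2)=1
t=3: f(3,-3)=1 f(3,-1)=3 f(3,1)=3 f(3,3)=1
t=4: f(4,-4)=1 f(4,-2)=4 f(4,0)=6 f(4,2)=4 f(4,4)=1
t=5: f(5,-5)=1 f(5,-3)=5 f(5,-1)=10 f(5,1)=10 f(5,3)=5 f(5,5)=1
t=6: f(6,-4)=6 f(6,-2)=15 f(6,0)=20 f(6,2)=15 f(6,4)=6 f(6,6)=1
t=7: f(7,-5)=6 f(7,-3)=21 f(7,-1)=35 f(7,1)=35 f(7,3)=21 f(7,5)=7 f(7,7)=1
t=8: f(8,-4)=27 f(8,-2)=56 f(8,0)=70 f(8,2)=56 f(8,4)=28 f(8,6)=8 f(8,8)=1
t=9: f(9,-5)=27 f(9,-3)=83 f(9,-1)=126 f(9,1)=126 f(9,3)=84 f(9,5)=36 f(9,7)=9 f(9,9)=1
t=10: f(10,-4)=110 f(10,-2)=209 f(10,0)=252 f(10,2)=210 f(10,4)=120 f(10,6)=45 f(10,8)=10 f(10,10)=1
t=11: f(11,-5)=110 f(11,-3)=319 f(11,-1)=461 f(11,1)=462 f(11,3)=330 f(11,5)=165 f(11,7)=55 f(11,9)=11 f(11,11)=1
t=12: f(12,-4)=429 f(12,-2)=780 f(12,0)=923 f(12,2)=792 f(12,4)=495 f(12,6)=220 f(12,8)=66 f(12,10)=12 f(12,12)=1
t=13: f(13,-5)=429 f(13,-3)=1209 f(13,-1)=1703 f(13,1)=1715 f(13,3)=1287 f(13,5)=715 f(13,7)=286 f(13,9)=78 f(13,11)=13 f(13,13)=1
t=14: f(14,-4)=1638 f(14,-2)=2912 f(14,0)=3418 f(14,2)=3002 f(14,4)=2002 f(14,6)=1001 f(14,8)=364 f(14,10)=91 f(14,12)=14 f(14,14)=1
t=15: f(15,-5)=1638 f(15,-3)=4550 f(15,-1)=6330 f(15,1)=6420 f(15,3)=5004 f(15,5)=3003 f(15,7)=1365 f(15,9)=455 f(15,11)=105 f(15,13)=15 f(15,15)=1
t=16: f(16,-4)=6188 f(16,-2)=10880 f(16,0)=12750 f(16,2)=11424 f(16,4)=8007 f(16,6)=4368 f(16,8)=1820 f(16,10)=560 f(16,12)=120 f(16,14)=16 f(16,16)=1
t=17: f(17,-5)=6188 f(17,-3)=17068 f(17,-1)=23630 f(17,1)=24174 f(17,3)=19431 f(17,5)=12375 f(17,7)=6188 f(17,9)=2380 f(17,11)=680 f(17,13)=136 f(17,15)=17 f(17,17)=1
t=18: f(18,-4)=23256 f(18,-2)=40698 f(18,0)=47804 f(18,2)=43605 f(18,4)=31806 f(18,6)=18563 f(18,8)=8568 f(18,10)=3060 f(18,12)=816 f(18,14)=153 f(18,16)=18 f(18,18)=1
t=19: f(19,-5)=23256 f(19,-3)=63954 f(19,-1)=88502 f(19,1)=91409 f(19,3)=75411 f(19,5)=50369 f(19,7)=27131 f(19,9)=11628 f(19,11)=3876 f(19,13)=969 f(19,15)=171 f(19,17)=19 f(19,19)=1
t=20: f(20,-4)=87210 f(20,-2)=152456 f(20,0)=179911 f(20,2)=166820 f(20,4)=125780 f(20,6)=77500 f(20,8)=38759 f(20,10)=15504 f(20,12)=4845 f(20,14)=1140 f(20,16)=190 f(20,18)=20 f(20,20)=1
t=21: f(21,-5)=87210 f(21,-3)=239666 f(21,-1)=332367 f(21,1)=346731 f(21,3)=292600 f(21,5)=203280 f(21,7)=116259 f(21,9)=54263 f(21,11)=20349 f(21,13)=5985 f(21,15)=1330 f(21,17)=210 f(21,19)=21 f(21,21)=1
t=22: f(22,-4)=326876 f(22,-2)=572033 f(22,0)=679098 f(22,2)=639331 f(22,4)=495880 f(22,6)=319539 f(22,8)=170522 f(22,10)=74612 f(22,12)=26334 f(22,14)=7315 f(22,16)=1540 f(22,18)=231 f(22,20)=22 f(22,22)=1
t=23: f(23,-5)=326876 f(23,-3)=898909 f(23,-1)=1251131 f(23,1)=1318429 f(23,3)=1135211 f(23,5)=815419 f(23,7)=490061 f(23,9)=245134 f(23,11)=100946 f(23,13)=33649 f(23,15)=8855 f(23,17)=1771 f(23,19)=253 f(23,21)=23 f(23,23)=1
t=24: f(24,-4)=1225785 f(24,-2)=2150040 f(24,0)=2569560 f(24,2)=2453640 f(24,4)=1950630 f(24,6)=1305480 f(24,8)=735195 f(24,10)=346080 f(24,12)=134595 f(24,14)=42504 f(24,16)=10626 f(24,18)=2024 f(24,20)=276 f(24,22)=24 f(24,24)=1
t=25: f(25,-5)=1225785 f(25,-3)=3375825 f(25,-1)=4719600 f(25,1)=5023200 f(25,3)=4404270 f(25,5)=3256110 f(25,7)=2040675 f(25,9)=1081275 f(25,11)=480675 f(25,13)=177099 f(25,15)=53130 f(25,17)=12650 f(25,19)=2300 f(25,21)=300 f(25,23)=25 f(25,25)=1
t=26: f(26,-4)=4601610 f(26,-2)=8095425 f(26,0)=9742800 f(26,2)=9427470 f(26,4)=7660380 f(26,6)=5296785 f(26,8)=3121950 f(26,10)=1561950 f(26,12)=657774 f(26,14)=230229 f(26,16)=65780 f(26,18)=14950 f(26,20)=2600 f(26,22)=325 f(26,24)=26 f(26,26)=1
t=27: f(27,-5)=4601610 f(27,-3)=12697035 f(27,-1)=17838225 f(27,1)=19170270 f(27,3)=17087850 f(27,5)=12957165 f(27,7)=8418735 f(27,9)=4683900 f(27,11)=2219724 f(27,13)=888003 f(27,15)=296009 f(27,17)=80730 f(27,19)=17550 f(27,21)=2925 f(27,23)=351 f(27,25)=27 f(27,27)=1
t=28: f(28,-4)=17298645 f(28,-2)=30535260 f(28,0)=37008495 f(28,2)=36258120 f(28,4)=30045015 f(28,6)=21375900 f(28,8)=13102635 f(28,10)=6903624 f(28,12)=3107727 f(28,14)=1184012 f(28,16)=376739 f(28,18)=98280 f(28,20)=20475 f(28,22)=3276 f(28,24)=378 f(28,26)=28 f(28,28)=1
Σ_s f(28,s) = 197318610
P = 197318610/268435456 = 98659305/134217728

Answer: 98659305/134217728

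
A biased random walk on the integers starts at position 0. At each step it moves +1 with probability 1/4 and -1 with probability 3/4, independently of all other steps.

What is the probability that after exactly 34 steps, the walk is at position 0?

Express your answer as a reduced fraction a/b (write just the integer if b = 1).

To be at 0 after 34 steps: need exactly 17 steps of +1 and 17 of -1.
Number of such sequences: C(34,17) = 2333606220
Each has probability (1/4)^17 · (3/4)^17 = 129140163/295147905179352825856
P = 2333606220 · 129140163/295147905179352825856 = 75340571907153465/73786976294838206464

Answer: 75340571907153465/73786976294838206464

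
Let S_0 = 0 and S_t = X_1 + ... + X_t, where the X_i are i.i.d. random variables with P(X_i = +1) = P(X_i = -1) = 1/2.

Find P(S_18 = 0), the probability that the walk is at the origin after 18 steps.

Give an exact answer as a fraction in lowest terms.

Answer: 12155/65536

Derivation:
To return to 0 after 18 steps: need exactly 9 steps of +1 and 9 of -1.
Favorable paths: C(18,9) = 48620
Total paths: 2^18 = 262144
P = 48620/262144 = 12155/65536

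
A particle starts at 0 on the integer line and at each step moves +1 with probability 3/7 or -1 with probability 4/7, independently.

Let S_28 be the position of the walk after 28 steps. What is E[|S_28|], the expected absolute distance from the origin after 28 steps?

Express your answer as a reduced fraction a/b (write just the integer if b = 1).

S_28 takes values m ≡ 0 (mod 2) with |m| ≤ 28; P(S_28=m) = C(28,(28+m)/2) · (3/7)^((28+m)/2) · (4/7)^((28-m)/2).
Distribution: P(S=-28)=72057594037927936/459986536544739960976801, P(S=-26)=216172782113783808/65712362363534280139543, P(S=-24)=2188749418902061056/65712362363534280139543, P(S=-22)=14226871222863396864/65712362363534280139543, P(S=-20)=66688458857172172800/65712362363534280139543, P(S=-18)=240078451885819822080/65712362363534280139543, P(S=-16)=690225549171731988480/65712362363534280139543, P(S=-14)=11388721561333577809920/459986536544739960976801, P(S=-12)=3203077939125068759040/65712362363534280139543, P(S=-10)=5338463231875114598400/65712362363534280139543, P(S=-8)=7607310105422038302720/65712362363534280139543, P(S=-6)=9336244220290683371520/65712362363534280139543, P(S=-4)=9919759484058851082240/65712362363534280139543, P(S=-2)=9156701062208170229760/65712362363534280139543, P(S=0)=51506443474920957542400/459986536544739960976801, P(S=2)=5150644347492095754240/65712362363534280139543, P(S=4)=3138673899252995850240/65712362363534280139543, P(S=6)=1661650887839821332480/65712362363534280139543, P(S=8)=761589990259918110720/65712362363534280139543, P(S=10)=300627627734178201600/65712362363534280139543, P(S=12)=101461824360285143040/65712362363534280139543, P(S=14)=202923648720570286080/459986536544739960976801, P(S=16)=6917851660928532480/65712362363534280139543, P(S=18)=1353492716268625920/65712362363534280139543, P(S=20)=211483236916972800/65712362363534280139543, P(S=22)=25377988430036736/65712362363534280139543, P(S=24)=2196172075676256/65712362363534280139543, P(S=26)=122009559759792/65712362363534280139543, P(S=28)=22876792454961/459986536544739960976801
E[|S_28|] = Σ_m |m|·P(S_28=m) = 350225784366252768457636/65712362363534280139543

Answer: 350225784366252768457636/65712362363534280139543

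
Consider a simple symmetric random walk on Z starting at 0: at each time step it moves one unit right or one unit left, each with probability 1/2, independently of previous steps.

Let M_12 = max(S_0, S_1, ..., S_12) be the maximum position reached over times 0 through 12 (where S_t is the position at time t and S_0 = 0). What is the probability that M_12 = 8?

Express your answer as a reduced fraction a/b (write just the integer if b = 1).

Answer: 33/2048

Derivation:
Let M_12 = max(S_0,...,S_12). Use the reflection principle: for j ≥ 1, #{paths with M_12 ≥ j} = #{S_12 ≥ j} + #{S_12 ≥ j+1}.
By reflection, #{M_12 ≥ 8} = #{S_12 ≥ 8} + #{S_12 ≥ 9} = 79 + 13 = 92.
#{M_12 ≥ 9} = #{S_12 ≥ 9} + #{S_12 ≥ 10} = 13 + 13 = 26.
#{M_12 = 8} = 92 - 26 = 66.
P(M_12 = 8) = 66/4096 = 33/2048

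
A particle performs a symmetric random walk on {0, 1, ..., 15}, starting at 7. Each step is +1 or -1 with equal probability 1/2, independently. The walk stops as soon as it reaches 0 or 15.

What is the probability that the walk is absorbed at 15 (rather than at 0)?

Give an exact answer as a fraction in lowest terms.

Answer: 7/15

Derivation:
Symmetric walk (p = 1/2): the harmonic-function argument gives P(hit 15 before 0 | start at 7) = a/N.
P = 7/15 = 7/15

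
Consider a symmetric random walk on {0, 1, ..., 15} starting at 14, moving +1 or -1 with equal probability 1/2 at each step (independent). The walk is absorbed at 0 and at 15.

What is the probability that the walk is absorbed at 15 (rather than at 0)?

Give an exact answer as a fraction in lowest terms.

Answer: 14/15

Derivation:
Symmetric walk (p = 1/2): the harmonic-function argument gives P(hit 15 before 0 | start at 14) = a/N.
P = 14/15 = 14/15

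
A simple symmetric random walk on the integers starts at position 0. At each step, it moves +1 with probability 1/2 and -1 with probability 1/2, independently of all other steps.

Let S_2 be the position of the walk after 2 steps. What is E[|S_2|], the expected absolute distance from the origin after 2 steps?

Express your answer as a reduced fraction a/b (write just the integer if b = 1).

Answer: 1

Derivation:
S_2 takes values m ≡ 0 (mod 2) with |m| ≤ 2; P(S_2=m) = C(2,(2+m)/2)/2^2.
Total paths: 2^2 = 4
Distribution: P(S=-2)=1/4, P(S=0)=2/4, P(S=2)=1/4
E[|S_2|] = Σ_m |m|·P(S_2=m) = 4/4 = 1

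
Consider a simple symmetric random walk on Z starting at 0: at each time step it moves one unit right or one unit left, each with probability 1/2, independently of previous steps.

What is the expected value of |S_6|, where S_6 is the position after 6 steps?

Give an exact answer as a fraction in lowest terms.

Answer: 15/8

Derivation:
S_6 takes values m ≡ 0 (mod 2) with |m| ≤ 6; P(S_6=m) = C(6,(6+m)/2)/2^6.
Total paths: 2^6 = 64
Distribution: P(S=-6)=1/64, P(S=-4)=6/64, P(S=-2)=15/64, P(S=0)=20/64, P(S=2)=15/64, P(S=4)=6/64, P(S=6)=1/64
E[|S_6|] = Σ_m |m|·P(S_6=m) = 120/64 = 15/8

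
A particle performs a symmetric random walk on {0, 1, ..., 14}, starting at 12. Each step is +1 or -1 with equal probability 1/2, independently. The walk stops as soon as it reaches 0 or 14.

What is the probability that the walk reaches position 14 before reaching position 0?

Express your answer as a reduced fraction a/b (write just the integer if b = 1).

Answer: 6/7

Derivation:
Symmetric walk (p = 1/2): the harmonic-function argument gives P(hit 14 before 0 | start at 12) = a/N.
P = 12/14 = 6/7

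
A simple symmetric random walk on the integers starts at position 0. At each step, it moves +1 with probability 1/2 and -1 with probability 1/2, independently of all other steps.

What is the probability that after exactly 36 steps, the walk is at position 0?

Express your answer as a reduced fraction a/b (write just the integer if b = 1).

To return to 0 after 36 steps: need exactly 18 steps of +1 and 18 of -1.
Favorable paths: C(36,18) = 9075135300
Total paths: 2^36 = 68719476736
P = 9075135300/68719476736 = 2268783825/17179869184

Answer: 2268783825/17179869184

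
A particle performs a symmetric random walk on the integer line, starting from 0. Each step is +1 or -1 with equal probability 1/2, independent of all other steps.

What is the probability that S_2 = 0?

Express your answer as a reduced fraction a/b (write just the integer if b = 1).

Answer: 1/2

Derivation:
To return to 0 after 2 steps: need exactly 1 step of +1 and 1 of -1.
Favorable paths: C(2,1) = 2
Total paths: 2^2 = 4
P = 2/4 = 1/2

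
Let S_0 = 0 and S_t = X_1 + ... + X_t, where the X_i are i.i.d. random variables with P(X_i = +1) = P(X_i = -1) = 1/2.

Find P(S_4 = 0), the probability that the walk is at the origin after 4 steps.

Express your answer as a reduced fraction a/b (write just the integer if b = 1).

Answer: 3/8

Derivation:
To return to 0 after 4 steps: need exactly 2 steps of +1 and 2 of -1.
Favorable paths: C(4,2) = 6
Total paths: 2^4 = 16
P = 6/16 = 3/8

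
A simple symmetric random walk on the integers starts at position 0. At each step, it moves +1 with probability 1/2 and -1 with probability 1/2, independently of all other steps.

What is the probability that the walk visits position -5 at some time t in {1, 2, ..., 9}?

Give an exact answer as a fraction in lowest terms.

Answer: 7/64

Derivation:
Count via complement. Let g(t,s) = #length-t paths at position s with S_1..S_t all ≠ -5.
g(t,s) = g(t-1,s-1) + g(t-1,s+1) for s ≠ -5; g(t,-5) = 0.
t=0: g(0,0)=1
t=1: g(1,-1)=1 g(1,1)=1
t=2: g(2,-2)=1 g(2,0)=2 g(2,2)=1
t=3: g(3,-3)=1 g(3,-1)=3 g(3,1)=3 g(3,3)=1
t=4: g(4,-4)=1 g(4,-2)=4 g(4,0)=6 g(4,2)=4 g(4,4)=1
t=5: g(5,-3)=5 g(5,-1)=10 g(5,1)=10 g(5,3)=5 g(5,5)=1
t=6: g(6,-4)=5 g(6,-2)=15 g(6,0)=20 g(6,2)=15 g(6,4)=6 g(6,6)=1
t=7: g(7,-3)=20 g(7,-1)=35 g(7,1)=35 g(7,3)=21 g(7,5)=7 g(7,7)=1
t=8: g(8,-4)=20 g(8,-2)=55 g(8,0)=70 g(8,2)=56 g(8,4)=28 g(8,6)=8 g(8,8)=1
t=9: g(9,-3)=75 g(9,-1)=125 g(9,1)=126 g(9,3)=84 g(9,5)=36 g(9,7)=9 g(9,9)=1
Paths never hitting -5: Σ_s g(9,s) = 456
Paths hitting -5: 2^9 - 456 = 56
P = 56/512 = 7/64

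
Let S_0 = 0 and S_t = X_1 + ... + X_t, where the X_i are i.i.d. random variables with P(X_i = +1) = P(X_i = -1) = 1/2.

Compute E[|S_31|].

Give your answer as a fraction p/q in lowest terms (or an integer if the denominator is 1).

S_31 takes values m ≡ 1 (mod 2) with |m| ≤ 31; P(S_31=m) = C(31,(31+m)/2)/2^31.
Total paths: 2^31 = 2147483648
Distribution: P(S=-31)=1/2147483648, P(S=-29)=31/2147483648, P(S=-27)=465/2147483648, P(S=-25)=4495/2147483648, P(S=-23)=31465/2147483648, P(S=-21)=169911/2147483648, P(S=-19)=736281/2147483648, P(S=-17)=2629575/2147483648, P(S=-15)=7888725/2147483648, P(S=-13)=20160075/2147483648, P(S=-11)=44352165/2147483648, P(S=-9)=84672315/2147483648, P(S=-7)=141120525/2147483648, P(S=-5)=206253075/2147483648, P(S=-3)=265182525/2147483648, P(S=-1)=300540195/2147483648, P(S=1)=300540195/2147483648, P(S=3)=265182525/2147483648, P(S=5)=206253075/2147483648, P(S=7)=141120525/2147483648, P(S=9)=84672315/2147483648, P(S=11)=44352165/2147483648, P(S=13)=20160075/2147483648, P(S=15)=7888725/2147483648, P(S=17)=2629575/2147483648, P(S=19)=736281/2147483648, P(S=21)=169911/2147483648, P(S=23)=31465/2147483648, P(S=25)=4495/2147483648, P(S=27)=465/2147483648, P(S=29)=31/2147483648, P(S=31)=1/2147483648
E[|S_31|] = Σ_m |m|·P(S_31=m) = 9617286240/2147483648 = 300540195/67108864

Answer: 300540195/67108864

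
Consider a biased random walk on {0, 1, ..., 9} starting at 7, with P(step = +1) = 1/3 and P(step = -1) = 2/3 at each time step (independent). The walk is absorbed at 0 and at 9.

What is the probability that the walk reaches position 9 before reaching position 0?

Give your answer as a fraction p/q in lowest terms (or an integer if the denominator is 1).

Biased walk: p = 1/3, q = 2/3, r = q/p = 2
Gambler's ruin: P(hit 9 before 0 | start at 7) = (1 - r^a)/(1 - r^N)
r^7 = 128; r^9 = 512
P = (1 - 128) / (1 - 512) = -127 / -511 = 127/511

Answer: 127/511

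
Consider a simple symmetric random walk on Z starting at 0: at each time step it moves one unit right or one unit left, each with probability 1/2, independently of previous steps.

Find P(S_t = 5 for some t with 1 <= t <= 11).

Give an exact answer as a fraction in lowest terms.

Count via complement. Let g(t,s) = #length-t paths at position s with S_1..S_t all ≠ 5.
g(t,s) = g(t-1,s-1) + g(t-1,s+1) for s ≠ 5; g(t,5) = 0.
t=0: g(0,0)=1
t=1: g(1,-1)=1 g(1,1)=1
t=2: g(2,-2)=1 g(2,0)=2 g(2,2)=1
t=3: g(3,-3)=1 g(3,-1)=3 g(3,1)=3 g(3,3)=1
t=4: g(4,-4)=1 g(4,-2)=4 g(4,0)=6 g(4,2)=4 g(4,4)=1
t=5: g(5,-5)=1 g(5,-3)=5 g(5,-1)=10 g(5,1)=10 g(5,3)=5
t=6: g(6,-6)=1 g(6,-4)=6 g(6,-2)=15 g(6,0)=20 g(6,2)=15 g(6,4)=5
t=7: g(7,-7)=1 g(7,-5)=7 g(7,-3)=21 g(7,-1)=35 g(7,1)=35 g(7,3)=20
t=8: g(8,-8)=1 g(8,-6)=8 g(8,-4)=28 g(8,-2)=56 g(8,0)=70 g(8,2)=55 g(8,4)=20
t=9: g(9,-9)=1 g(9,-7)=9 g(9,-5)=36 g(9,-3)=84 g(9,-1)=126 g(9,1)=125 g(9,3)=75
t=10: g(10,-10)=1 g(10,-8)=10 g(10,-6)=45 g(10,-4)=120 g(10,-2)=210 g(10,0)=251 g(10,2)=200 g(10,4)=75
t=11: g(11,-11)=1 g(11,-9)=11 g(11,-7)=55 g(11,-5)=165 g(11,-3)=330 g(11,-1)=461 g(11,1)=451 g(11,3)=275
Paths never hitting 5: Σ_s g(11,s) = 1749
Paths hitting 5: 2^11 - 1749 = 299
P = 299/2048 = 299/2048

Answer: 299/2048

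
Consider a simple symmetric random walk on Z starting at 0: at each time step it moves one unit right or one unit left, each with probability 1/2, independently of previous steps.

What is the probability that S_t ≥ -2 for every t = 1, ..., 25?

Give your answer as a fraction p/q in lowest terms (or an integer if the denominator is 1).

Answer: 928625/2097152

Derivation:
Let f(t,s) = #length-t paths at position s with S_1..S_t all ≥ -2.
f(t,s) = f(t-1,s-1) + f(t-1,s+1) for s ≥ -2; f(t,s) = 0 for s < -2.
t=0: f(0,0)=1
t=1: f(1,-1)=1 f(1,1)=1
t=2: f(2,-2)=1 f(2,0)=2 f(2,2)=1
t=3: f(3,-1)=3 f(3,1)=3 f(3,3)=1
t=4: f(4,-2)=3 f(4,0)=6 f(4,2)=4 f(4,4)=1
t=5: f(5,-1)=9 f(5,1)=10 f(5,3)=5 f(5,5)=1
t=6: f(6,-2)=9 f(6,0)=19 f(6,2)=15 f(6,4)=6 f(6,6)=1
t=7: f(7,-1)=28 f(7,1)=34 f(7,3)=21 f(7,5)=7 f(7,7)=1
t=8: f(8,-2)=28 f(8,0)=62 f(8,2)=55 f(8,4)=28 f(8,6)=8 f(8,8)=1
t=9: f(9,-1)=90 f(9,1)=117 f(9,3)=83 f(9,5)=36 f(9,7)=9 f(9,9)=1
t=10: f(10,-2)=90 f(10,0)=207 f(10,2)=200 f(10,4)=119 f(10,6)=45 f(10,8)=10 f(10,10)=1
t=11: f(11,-1)=297 f(11,1)=407 f(11,3)=319 f(11,5)=164 f(11,7)=55 f(11,9)=11 f(11,11)=1
t=12: f(12,-2)=297 f(12,0)=704 f(12,2)=726 f(12,4)=483 f(12,6)=219 f(12,8)=66 f(12,10)=12 f(12,12)=1
t=13: f(13,-1)=1001 f(13,1)=1430 f(13,3)=1209 f(13,5)=702 f(13,7)=285 f(13,9)=78 f(13,11)=13 f(13,13)=1
t=14: f(14,-2)=1001 f(14,0)=2431 f(14,2)=2639 f(14,4)=1911 f(14,6)=987 f(14,8)=363 f(14,10)=91 f(14,12)=14 f(14,14)=1
t=15: f(15,-1)=3432 f(15,1)=5070 f(15,3)=4550 f(15,5)=2898 f(15,7)=1350 f(15,9)=454 f(15,11)=105 f(15,13)=15 f(15,15)=1
t=16: f(16,-2)=3432 f(16,0)=8502 f(16,2)=9620 f(16,4)=7448 f(16,6)=4248 f(16,8)=1804 f(16,10)=559 f(16,12)=120 f(16,14)=16 f(16,16)=1
t=17: f(17,-1)=11934 f(17,1)=18122 f(17,3)=17068 f(17,5)=11696 f(17,7)=6052 f(17,9)=2363 f(17,11)=679 f(17,13)=136 f(17,15)=17 f(17,17)=1
t=18: f(18,-2)=11934 f(18,0)=30056 f(18,2)=35190 f(18,4)=28764 f(18,6)=17748 f(18,8)=8415 f(18,10)=3042 f(18,12)=815 f(18,14)=153 f(18,16)=18 f(18,18)=1
t=19: f(19,-1)=41990 f(19,1)=65246 f(19,3)=63954 f(19,5)=46512 f(19,7)=26163 f(19,9)=11457 f(19,11)=3857 f(19,13)=968 f(19,15)=171 f(19,17)=19 f(19,19)=1
t=20: f(20,-2)=41990 f(20,0)=107236 f(20,2)=129200 f(20,4)=110466 f(20,6)=72675 f(20,8)=37620 f(20,10)=15314 f(20,12)=4825 f(20,14)=1139 f(20,16)=190 f(20,18)=20 f(20,20)=1
t=21: f(21,-1)=149226 f(21,1)=236436 f(21,3)=239666 f(21,5)=183141 f(21,7)=110295 f(21,9)=52934 f(21,11)=20139 f(21,13)=5964 f(21,15)=1329 f(21,17)=210 f(21,19)=21 f(21,21)=1
t=22: f(22,-2)=149226 f(22,0)=385662 f(22,2)=476102 f(22,4)=422807 f(22,6)=293436 f(22,8)=163229 f(22,10)=73073 f(22,12)=26103 f(22,14)=7293 f(22,16)=1539 f(22,18)=231 f(22,20)=22 f(22,22)=1
t=23: f(23,-1)=534888 f(23,1)=861764 f(23,3)=898909 f(23,5)=716243 f(23,7)=456665 f(23,9)=236302 f(23,11)=99176 f(23,13)=33396 f(23,15)=8832 f(23,17)=1770 f(23,19)=253 f(23,21)=23 f(23,23)=1
t=24: f(24,-2)=534888 f(24,0)=1396652 f(24,2)=1760673 f(24,4)=1615152 f(24,6)=1172908 f(24,8)=692967 f(24,10)=335478 f(24,12)=132572 f(24,14)=42228 f(24,16)=10602 f(24,18)=2023 f(24,20)=276 f(24,22)=24 f(24,24)=1
t=25: f(25,-1)=1931540 f(25,1)=3157325 f(25,3)=3375825 f(25,5)=2788060 f(25,7)=1865875 f(25,9)=1028445 f(25,11)=468050 f(25,13)=174800 f(25,15)=52830 f(25,17)=12625 f(25,19)=2299 f(25,21)=300 f(25,23)=25 f(25,25)=1
Σ_s f(25,s) = 14858000
P = 14858000/33554432 = 928625/2097152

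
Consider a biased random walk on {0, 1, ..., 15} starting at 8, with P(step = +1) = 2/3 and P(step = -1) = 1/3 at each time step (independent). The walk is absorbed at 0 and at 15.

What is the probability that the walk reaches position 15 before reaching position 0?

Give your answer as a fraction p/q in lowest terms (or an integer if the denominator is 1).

Answer: 32640/32767

Derivation:
Biased walk: p = 2/3, q = 1/3, r = q/p = 1/2
Gambler's ruin: P(hit 15 before 0 | start at 8) = (1 - r^a)/(1 - r^N)
r^8 = 1/256; r^15 = 1/32768
P = (1 - 1/256) / (1 - 1/32768) = 255/256 / 32767/32768 = 32640/32767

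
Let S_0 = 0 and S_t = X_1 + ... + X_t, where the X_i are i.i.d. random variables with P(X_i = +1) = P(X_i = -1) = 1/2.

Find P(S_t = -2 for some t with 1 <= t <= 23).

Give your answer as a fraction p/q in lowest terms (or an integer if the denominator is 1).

Count via complement. Let g(t,s) = #length-t paths at position s with S_1..S_t all ≠ -2.
g(t,s) = g(t-1,s-1) + g(t-1,s+1) for s ≠ -2; g(t,-2) = 0.
t=0: g(0,0)=1
t=1: g(1,-1)=1 g(1,1)=1
t=2: g(2,0)=2 g(2,2)=1
t=3: g(3,-1)=2 g(3,1)=3 g(3,3)=1
t=4: g(4,0)=5 g(4,2)=4 g(4,4)=1
t=5: g(5,-1)=5 g(5,1)=9 g(5,3)=5 g(5,5)=1
t=6: g(6,0)=14 g(6,2)=14 g(6,4)=6 g(6,6)=1
t=7: g(7,-1)=14 g(7,1)=28 g(7,3)=20 g(7,5)=7 g(7,7)=1
t=8: g(8,0)=42 g(8,2)=48 g(8,4)=27 g(8,6)=8 g(8,8)=1
t=9: g(9,-1)=42 g(9,1)=90 g(9,3)=75 g(9,5)=35 g(9,7)=9 g(9,9)=1
t=10: g(10,0)=132 g(10,2)=165 g(10,4)=110 g(10,6)=44 g(10,8)=10 g(10,10)=1
t=11: g(11,-1)=132 g(11,1)=297 g(11,3)=275 g(11,5)=154 g(11,7)=54 g(11,9)=11 g(11,11)=1
t=12: g(12,0)=429 g(12,2)=572 g(12,4)=429 g(12,6)=208 g(12,8)=65 g(12,10)=12 g(12,12)=1
t=13: g(13,-1)=429 g(13,1)=1001 g(13,3)=1001 g(13,5)=637 g(13,7)=273 g(13,9)=77 g(13,11)=13 g(13,13)=1
t=14: g(14,0)=1430 g(14,2)=2002 g(14,4)=1638 g(14,6)=910 g(14,8)=350 g(14,10)=90 g(14,12)=14 g(14,14)=1
t=15: g(15,-1)=1430 g(15,1)=3432 g(15,3)=3640 g(15,5)=2548 g(15,7)=1260 g(15,9)=440 g(15,11)=104 g(15,13)=15 g(15,15)=1
t=16: g(16,0)=4862 g(16,2)=7072 g(16,4)=6188 g(16,6)=3808 g(16,8)=1700 g(16,10)=544 g(16,12)=119 g(16,14)=16 g(16,16)=1
t=17: g(17,-1)=4862 g(17,1)=11934 g(17,3)=13260 g(17,5)=9996 g(17,7)=5508 g(17,9)=2244 g(17,11)=663 g(17,13)=135 g(17,15)=17 g(17,17)=1
t=18: g(18,0)=16796 g(18,2)=25194 g(18,4)=23256 g(18,6)=15504 g(18,8)=7752 g(18,10)=2907 g(18,12)=798 g(18,14)=152 g(18,16)=18 g(18,18)=1
t=19: g(19,-1)=16796 g(19,1)=41990 g(19,3)=48450 g(19,5)=38760 g(19,7)=23256 g(19,9)=10659 g(19,11)=3705 g(19,13)=950 g(19,15)=170 g(19,17)=19 g(19,19)=1
t=20: g(20,0)=58786 g(20,2)=90440 g(20,4)=87210 g(20,6)=62016 g(20,8)=33915 g(20,10)=14364 g(20,12)=4655 g(20,14)=1120 g(20,16)=189 g(20,18)=20 g(20,20)=1
t=21: g(21,-1)=58786 g(21,1)=149226 g(21,3)=177650 g(21,5)=149226 g(21,7)=95931 g(21,9)=48279 g(21,11)=19019 g(21,13)=5775 g(21,15)=1309 g(21,17)=209 g(21,19)=21 g(21,21)=1
t=22: g(22,0)=208012 g(22,2)=326876 g(22,4)=326876 g(22,6)=245157 g(22,8)=144210 g(22,10)=67298 g(22,12)=24794 g(22,14)=7084 g(22,16)=1518 g(22,18)=230 g(22,20)=22 g(22,22)=1
t=23: g(23,-1)=208012 g(23,1)=534888 g(23,3)=653752 g(23,5)=572033 g(23,7)=389367 g(23,9)=211508 g(23,11)=92092 g(23,13)=31878 g(23,15)=8602 g(23,17)=1748 g(23,19)=252 g(23,21)=23 g(23,23)=1
Paths never hitting -2: Σ_s g(23,s) = 2704156
Paths hitting -2: 2^23 - 2704156 = 5684452
P = 5684452/8388608 = 1421113/2097152

Answer: 1421113/2097152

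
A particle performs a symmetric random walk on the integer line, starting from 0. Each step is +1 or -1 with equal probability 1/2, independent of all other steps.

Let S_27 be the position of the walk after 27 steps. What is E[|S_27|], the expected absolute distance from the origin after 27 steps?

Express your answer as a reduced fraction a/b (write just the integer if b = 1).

S_27 takes values m ≡ 1 (mod 2) with |m| ≤ 27; P(S_27=m) = C(27,(27+m)/2)/2^27.
Total paths: 2^27 = 134217728
Distribution: P(S=-27)=1/134217728, P(S=-25)=27/134217728, P(S=-23)=351/134217728, P(S=-21)=2925/134217728, P(S=-19)=17550/134217728, P(S=-17)=80730/134217728, P(S=-15)=296010/134217728, P(S=-13)=888030/134217728, P(S=-11)=2220075/134217728, P(S=-9)=4686825/134217728, P(S=-7)=8436285/134217728, P(S=-5)=13037895/134217728, P(S=-3)=17383860/134217728, P(S=-1)=20058300/134217728, P(S=1)=20058300/134217728, P(S=3)=17383860/134217728, P(S=5)=13037895/134217728, P(S=7)=8436285/134217728, P(S=9)=4686825/134217728, P(S=11)=2220075/134217728, P(S=13)=888030/134217728, P(S=15)=296010/134217728, P(S=17)=80730/134217728, P(S=19)=17550/134217728, P(S=21)=2925/134217728, P(S=23)=351/134217728, P(S=25)=27/134217728, P(S=27)=1/134217728
E[|S_27|] = Σ_m |m|·P(S_27=m) = 561632400/134217728 = 35102025/8388608

Answer: 35102025/8388608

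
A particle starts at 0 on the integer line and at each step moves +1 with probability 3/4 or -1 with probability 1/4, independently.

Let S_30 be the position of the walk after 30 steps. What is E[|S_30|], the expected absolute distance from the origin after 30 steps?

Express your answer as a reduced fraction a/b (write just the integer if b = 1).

S_30 takes values m ≡ 0 (mod 2) with |m| ≤ 30; P(S_30=m) = C(30,(30+m)/2) · (3/4)^((30+m)/2) · (1/4)^((30-m)/2).
Distribution: P(S=-30)=1/1152921504606846976, P(S=-28)=45/576460752303423488, P(S=-26)=3915/1152921504606846976, P(S=-24)=27405/288230376151711744, P(S=-22)=2219805/1152921504606846976, P(S=-20)=17314479/576460752303423488, P(S=-18)=432861975/1152921504606846976, P(S=-16)=556536825/144115188075855872, P(S=-14)=38401040925/1152921504606846976, P(S=-12)=140803816725/576460752303423488, P(S=-10)=1774128090735/1152921504606846976, P(S=-8)=2419265578275/288230376151711744, P(S=-6)=45966045987225/1152921504606846976, P(S=-4)=95467941665775/576460752303423488, P(S=-2)=695552146422075/1152921504606846976, P(S=0)=139110429284415/72057594037927936, P(S=2)=6259969317798675/1152921504606846976, P(S=4)=7732903274927775/576460752303423488, P(S=6)=33509247524687025/1152921504606846976, P(S=8)=15872801459062275/288230376151711744, P(S=10)=104760489629811015/1152921504606846976, P(S=12)=74828921164150725/576460752303423488, P(S=14)=183670988312006325/1152921504606846976, P(S=16)=23957085432000825/144115188075855872, P(S=18)=167699598024005775/1152921504606846976, P(S=20)=60371855288642079/576460752303423488, P(S=22)=69659833025356245/1152921504606846976, P(S=24)=7739981447261805/288230376151711744, P(S=26)=9951404717908035/1152921504606846976, P(S=28)=1029455660473245/576460752303423488, P(S=30)=205891132094649/1152921504606846976
E[|S_30|] = Σ_m |m|·P(S_30=m) = 540590067694463235/36028797018963968

Answer: 540590067694463235/36028797018963968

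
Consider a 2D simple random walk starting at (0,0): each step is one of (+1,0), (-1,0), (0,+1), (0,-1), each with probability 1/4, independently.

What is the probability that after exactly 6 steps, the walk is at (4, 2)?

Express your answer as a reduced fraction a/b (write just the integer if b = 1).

Answer: 15/4096

Derivation:
Let h be the number of horizontal steps (so 6-h are vertical). To end at (4,2) need (h+4)/2 right-steps and ((6-h)+2)/2 up-steps.
Sum over h with 4 ≤ h ≤ 4, h ≡ 0 (mod 2), 6-h ≡ 0 (mod 2):
h=4: C(6,4)·C(4,4)·C(2,2) = 15·1·1 = 15
Total favorable: 15
Total paths: 4^6 = 4096
P = 15/4096 = 15/4096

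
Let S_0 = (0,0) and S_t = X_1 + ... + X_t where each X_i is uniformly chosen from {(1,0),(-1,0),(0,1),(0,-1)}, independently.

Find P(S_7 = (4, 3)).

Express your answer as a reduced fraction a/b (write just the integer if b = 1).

Let h be the number of horizontal steps (so 7-h are vertical). To end at (4,3) need (h+4)/2 right-steps and ((7-h)+3)/2 up-steps.
Sum over h with 4 ≤ h ≤ 4, h ≡ 0 (mod 2), 7-h ≡ 1 (mod 2):
h=4: C(7,4)·C(4,4)·C(3,3) = 35·1·1 = 35
Total favorable: 35
Total paths: 4^7 = 16384
P = 35/16384 = 35/16384

Answer: 35/16384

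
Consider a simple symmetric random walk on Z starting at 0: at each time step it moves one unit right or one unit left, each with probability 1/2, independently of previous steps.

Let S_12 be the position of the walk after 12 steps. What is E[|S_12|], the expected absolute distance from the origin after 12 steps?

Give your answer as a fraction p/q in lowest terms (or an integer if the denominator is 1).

S_12 takes values m ≡ 0 (mod 2) with |m| ≤ 12; P(S_12=m) = C(12,(12+m)/2)/2^12.
Total paths: 2^12 = 4096
Distribution: P(S=-12)=1/4096, P(S=-10)=12/4096, P(S=-8)=66/4096, P(S=-6)=220/4096, P(S=-4)=495/4096, P(S=-2)=792/4096, P(S=0)=924/4096, P(S=2)=792/4096, P(S=4)=495/4096, P(S=6)=220/4096, P(S=8)=66/4096, P(S=10)=12/4096, P(S=12)=1/4096
E[|S_12|] = Σ_m |m|·P(S_12=m) = 11088/4096 = 693/256

Answer: 693/256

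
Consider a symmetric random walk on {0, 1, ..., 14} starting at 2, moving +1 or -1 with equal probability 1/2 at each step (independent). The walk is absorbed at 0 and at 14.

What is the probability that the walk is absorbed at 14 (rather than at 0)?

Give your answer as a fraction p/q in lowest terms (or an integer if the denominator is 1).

Answer: 1/7

Derivation:
Symmetric walk (p = 1/2): the harmonic-function argument gives P(hit 14 before 0 | start at 2) = a/N.
P = 2/14 = 1/7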